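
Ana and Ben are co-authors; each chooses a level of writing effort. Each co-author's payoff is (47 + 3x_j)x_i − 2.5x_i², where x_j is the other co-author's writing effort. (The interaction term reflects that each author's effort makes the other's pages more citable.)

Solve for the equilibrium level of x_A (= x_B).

Ana's payoff is (47 + 3x_B)x_A − 2.5x_A².
∂π/∂x_A = 47 + 3x_B − 5x_A = 0, so x_A = 9.4 + 0.6x_B.
The game is symmetric, so in equilibrium x_B = x_A: the reaction function gives 0.4x_A = 9.4, hence x_A = 23.5.

23.5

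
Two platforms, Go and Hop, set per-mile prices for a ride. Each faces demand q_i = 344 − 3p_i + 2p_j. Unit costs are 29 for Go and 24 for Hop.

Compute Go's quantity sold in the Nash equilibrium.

233.4375

Go's profit: π = (p_{Go} − 29)(344 − 3p_{Go} + 2p_{Hop}).
∂π/∂p_{Go} = 431 − 6p_{Go} + 2p_{Hop} = 0 ⇒ p_{Go} = 431/6 + (1/3)p_{Hop}.
Similarly p_{Hop} = 208/3 + (1/3)p_{Go}.
Substituting the second reaction function into the first: p_{Go} = 431/6 + (1/3)(208/3 + (1/3)p_{Go}), which gives (8/9)p_{Go} = 1709/18 ⇒ p_{Go} = 106.8125.
Then p_{Hop} = 208/3 + (1/3)·106.8125 = 104.9375.
q_{Go} = 344 − 3·106.8125 + 2·104.9375 = 233.4375.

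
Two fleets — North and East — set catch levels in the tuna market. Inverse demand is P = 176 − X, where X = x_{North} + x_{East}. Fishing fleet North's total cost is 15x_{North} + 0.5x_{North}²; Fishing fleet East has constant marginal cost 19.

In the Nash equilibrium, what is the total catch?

Fishing fleet North's profit: π = x_{North}(176 − (x_{North} + x_{East})) − 15x_{North} − 0.5x_{North}².
∂π/∂x_{North} = 161 − 3x_{North} − x_{East} = 0, so x_{North} = 161/3 − (1/3)x_{East}.
For East: ∂π/∂x_{East} = 157 − 2x_{East} − x_{North} = 0 ⇒ x_{East} = 78.5 − 0.5x_{North}.
Solving the two reaction functions simultaneously: (1 − (−1/3)(−0.5))x_{North} = 161/3 − (1/3)·78.5, so (5/6)x_{North} = 27.5 and x_{North} = 33.
Then x_{East} = 78.5 − 0.5·33 = 62.
Total catch: 33 + 62 = 95.

95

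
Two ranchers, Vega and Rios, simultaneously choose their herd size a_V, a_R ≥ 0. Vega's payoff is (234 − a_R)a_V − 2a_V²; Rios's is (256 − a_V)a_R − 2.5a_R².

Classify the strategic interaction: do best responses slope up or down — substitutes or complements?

Expanding Vega's payoff: 234a_V − a_Ra_V − 2a_V².
∂π/∂a_V = 234 − a_R − 4a_V = 0, so a_V = 58.5 − 0.25a_R.
The best-response slope da_V/da_R = −0.25 < 0: the reaction function is downward-sloping, so the choices are strategic substitutes.

strategic substitutes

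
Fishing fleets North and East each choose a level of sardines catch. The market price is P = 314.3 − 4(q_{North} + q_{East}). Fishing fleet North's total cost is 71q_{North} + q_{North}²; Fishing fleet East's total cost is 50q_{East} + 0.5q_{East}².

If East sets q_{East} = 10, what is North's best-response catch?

Fishing fleet North's profit: π = q_{North}(314.3 − 4(q_{North} + q_{East})) − 71q_{North} − q_{North}².
∂π/∂q_{North} = 243.3 − 10q_{North} − 4q_{East} = 0, so q_{North} = 24.33 − 0.4q_{East}.
At q_{East} = 10: q_{North} = 24.33 − 0.4·10 = 20.33.

20.33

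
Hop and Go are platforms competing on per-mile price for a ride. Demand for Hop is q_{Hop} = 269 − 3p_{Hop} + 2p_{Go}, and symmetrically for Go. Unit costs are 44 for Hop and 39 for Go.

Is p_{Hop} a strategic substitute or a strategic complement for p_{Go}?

strategic complements

Hop's profit: π = (p_{Hop} − 44)(269 − 3p_{Hop} + 2p_{Go}).
∂π/∂p_{Hop} = 401 − 6p_{Hop} + 2p_{Go} = 0 ⇒ p_{Hop} = 401/6 + (1/3)p_{Go}.
The best-response slope dp_{Hop}/dp_{Go} = 1/3 > 0: the reaction function is upward-sloping, so the choices are strategic complements.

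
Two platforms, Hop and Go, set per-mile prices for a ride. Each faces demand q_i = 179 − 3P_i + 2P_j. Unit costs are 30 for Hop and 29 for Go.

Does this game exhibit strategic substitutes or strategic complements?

strategic complements

Hop's profit: π = (P_{Hop} − 30)(179 − 3P_{Hop} + 2P_{Go}).
∂π/∂P_{Hop} = 269 − 6P_{Hop} + 2P_{Go} = 0 ⇒ P_{Hop} = 269/6 + (1/3)P_{Go}.
The best-response slope dP_{Hop}/dP_{Go} = 1/3 > 0: the reaction function is upward-sloping, so the choices are strategic complements.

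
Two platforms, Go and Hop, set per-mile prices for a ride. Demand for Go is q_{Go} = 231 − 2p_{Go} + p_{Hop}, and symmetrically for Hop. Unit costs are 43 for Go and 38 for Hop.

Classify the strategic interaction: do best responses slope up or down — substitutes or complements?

strategic complements

Go's profit: π = (p_{Go} − 43)(231 − 2p_{Go} + p_{Hop}).
∂π/∂p_{Go} = 317 − 4p_{Go} + p_{Hop} = 0 ⇒ p_{Go} = 79.25 + 0.25p_{Hop}.
The best-response slope dp_{Go}/dp_{Hop} = 0.25 > 0: the reaction function is upward-sloping, so the choices are strategic complements.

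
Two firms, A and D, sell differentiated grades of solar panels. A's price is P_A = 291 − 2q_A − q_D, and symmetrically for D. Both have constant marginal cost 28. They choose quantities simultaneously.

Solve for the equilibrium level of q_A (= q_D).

Firm A's profit: π = q_A(291 − 2q_A − q_D) − 28q_A.
∂π/∂q_A = 263 − 4q_A − q_D = 0 ⇒ q_A = 65.75 − 0.25q_D.
By symmetry q_D = q_A; substituting into the reaction function, 1.25q_A = 65.75 and q_A = 52.6.

52.6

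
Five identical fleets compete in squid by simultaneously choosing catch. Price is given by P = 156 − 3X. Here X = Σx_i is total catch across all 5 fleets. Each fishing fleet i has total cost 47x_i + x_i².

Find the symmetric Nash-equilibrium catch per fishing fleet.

5.45

A representative fishing fleet's profit is π_i = x_i(156 − 3X) − 47x_i − x_i², with X = x_i + Σ_{j≠i} x_j.
First-order condition: 109 − 8x_i − 3Σ_{j≠i} x_j = 0.
Imposing symmetry (x_j = x for all j) turns Σ_{j≠i} x_j into 4x, so 109 = 20x and x = 5.45.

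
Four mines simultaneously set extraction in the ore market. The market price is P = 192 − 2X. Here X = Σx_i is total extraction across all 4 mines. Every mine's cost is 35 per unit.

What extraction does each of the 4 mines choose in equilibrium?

A representative mine's profit is π_i = x_i(192 − 2X) − 35x_i, with X = x_i + Σ_{j≠i} x_j.
First-order condition: 157 − 4x_i − 2Σ_{j≠i} x_j = 0.
In a symmetric equilibrium every mine chooses the same x, so Σ_{j≠i} x_j = 3x. The condition becomes 157 − 10x = 0, giving x = 157/10 = 15.7.

15.7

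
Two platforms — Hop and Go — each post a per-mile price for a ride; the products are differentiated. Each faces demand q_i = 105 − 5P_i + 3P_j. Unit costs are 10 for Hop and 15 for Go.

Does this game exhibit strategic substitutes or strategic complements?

strategic complements

Hop's profit: π = (P_{Hop} − 10)(105 − 5P_{Hop} + 3P_{Go}).
∂π/∂P_{Hop} = 155 − 10P_{Hop} + 3P_{Go} = 0 ⇒ P_{Hop} = 15.5 + 0.3P_{Go}.
The best-response slope dP_{Hop}/dP_{Go} = 0.3 > 0: the reaction function is upward-sloping, so the choices are strategic complements.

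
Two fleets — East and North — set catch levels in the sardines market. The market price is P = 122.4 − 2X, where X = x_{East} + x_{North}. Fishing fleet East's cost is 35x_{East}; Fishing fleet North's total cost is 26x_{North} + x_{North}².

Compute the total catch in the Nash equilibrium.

Fishing fleet East's profit: π = x_{East}(122.4 − 2(x_{East} + x_{North})) − 35x_{East}.
∂π/∂x_{East} = 87.4 − 4x_{East} − 2x_{North} = 0, so x_{East} = 21.85 − 0.5x_{North}.
For North: ∂π/∂x_{North} = 96.4 − 6x_{North} − 2x_{East} = 0 ⇒ x_{North} = 241/15 − (1/3)x_{East}.
Plugging x_{North} into East's best response: x_{East} = 21.85 − 0.5(241/15 − (1/3)x_{East}) ⇒ (5/6)x_{East} = 829/60, so x_{East} = 16.58.
Then x_{North} = 241/15 − (1/3)·16.58 = 10.54.
Total catch: 16.58 + 10.54 = 27.12.

27.12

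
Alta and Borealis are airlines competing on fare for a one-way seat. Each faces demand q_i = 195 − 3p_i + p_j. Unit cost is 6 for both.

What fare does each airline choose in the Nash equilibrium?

Alta's profit: π = (p_{Alta} − 6)(195 − 3p_{Alta} + p_{Borealis}).
∂π/∂p_{Alta} = 213 − 6p_{Alta} + p_{Borealis} = 0 ⇒ p_{Alta} = 35.5 + (1/6)p_{Borealis}.
By symmetry p_{Borealis} = p_{Alta}; substituting into the reaction function, (5/6)p_{Alta} = 35.5 and p_{Alta} = 42.6.

42.6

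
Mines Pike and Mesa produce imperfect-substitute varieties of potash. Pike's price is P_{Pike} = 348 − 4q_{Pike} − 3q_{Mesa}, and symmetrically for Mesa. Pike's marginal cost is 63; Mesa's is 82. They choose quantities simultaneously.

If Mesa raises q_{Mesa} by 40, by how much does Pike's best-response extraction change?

-15

Mine Pike's profit: π = q_{Pike}(348 − 4q_{Pike} − 3q_{Mesa}) − 63q_{Pike}.
∂π/∂q_{Pike} = 285 − 8q_{Pike} − 3q_{Mesa} = 0 ⇒ q_{Pike} = 35.625 − 0.375q_{Mesa}.
The reaction-function slope is −0.375, so a 40-unit rise in q_{Mesa} moves q_{Pike} by −0.375 × 40 = −15. Pike's best response falls — the actions are strategic substitutes.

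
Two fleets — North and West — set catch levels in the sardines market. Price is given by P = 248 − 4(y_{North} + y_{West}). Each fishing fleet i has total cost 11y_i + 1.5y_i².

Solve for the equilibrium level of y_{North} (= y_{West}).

15.8

Fishing fleet North's profit: π = y_{North}(248 − 4(y_{North} + y_{West})) − 11y_{North} − 1.5y_{North}².
∂π/∂y_{North} = 237 − 11y_{North} − 4y_{West} = 0, so y_{North} = 237/11 − (4/11)y_{West}.
By symmetry y_{West} = y_{North}; substituting into the reaction function, (15/11)y_{North} = 237/11 and y_{North} = 15.8.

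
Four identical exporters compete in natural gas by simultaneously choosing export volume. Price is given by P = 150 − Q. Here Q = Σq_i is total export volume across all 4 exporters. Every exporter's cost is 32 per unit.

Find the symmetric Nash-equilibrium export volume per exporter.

A representative exporter's profit is π_i = q_i(150 − Q) − 32q_i, with Q = q_i + Σ_{j≠i} q_j.
First-order condition: 118 − 2q_i − Σ_{j≠i} q_j = 0.
Imposing symmetry (q_j = q for all j) turns Σ_{j≠i} q_j into 3q, so 118 = 5q and q = 23.6.

23.6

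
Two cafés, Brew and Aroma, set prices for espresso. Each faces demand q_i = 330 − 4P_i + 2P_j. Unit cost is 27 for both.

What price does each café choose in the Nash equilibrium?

Brew's profit: π = (P_{Brew} − 27)(330 − 4P_{Brew} + 2P_{Aroma}).
∂π/∂P_{Brew} = 438 − 8P_{Brew} + 2P_{Aroma} = 0 ⇒ P_{Brew} = 54.75 + 0.25P_{Aroma}.
By symmetry P_{Aroma} = P_{Brew}; substituting into the reaction function, 0.75P_{Brew} = 54.75 and P_{Brew} = 73.

73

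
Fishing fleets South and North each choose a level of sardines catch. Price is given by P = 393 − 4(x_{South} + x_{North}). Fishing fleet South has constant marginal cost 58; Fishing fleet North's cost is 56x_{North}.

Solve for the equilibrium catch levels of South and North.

Fishing fleet South's profit: π = x_{South}(393 − 4(x_{South} + x_{North})) − 58x_{South}.
∂π/∂x_{South} = 335 − 8x_{South} − 4x_{North} = 0, so x_{South} = 41.875 − 0.5x_{North}.
By the same steps for North: x_{North} = 42.125 − 0.5x_{South}.
Plugging x_{North} into South's best response: x_{South} = 41.875 − 0.5(42.125 − 0.5x_{South}) ⇒ 0.75x_{South} = 20.8125, so x_{South} = 27.75.
Then x_{North} = 42.125 − 0.5·27.75 = 28.25.

27.75, 28.25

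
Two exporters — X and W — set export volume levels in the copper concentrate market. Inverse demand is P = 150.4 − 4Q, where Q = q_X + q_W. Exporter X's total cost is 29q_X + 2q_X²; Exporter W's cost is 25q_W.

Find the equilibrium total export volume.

Exporter X's profit: π = q_X(150.4 − 4(q_X + q_W)) − 29q_X − 2q_X².
∂π/∂q_X = 121.4 − 12q_X − 4q_W = 0, so q_X = 607/60 − (1/3)q_W.
For W: ∂π/∂q_W = 125.4 − 8q_W − 4q_X = 0 ⇒ q_W = 15.675 − 0.5q_X.
Substituting the second reaction function into the first: q_X = 607/60 − (1/3)(15.675 − 0.5q_X), which gives (5/6)q_X = 587/120 ⇒ q_X = 5.87.
Then q_W = 15.675 − 0.5·5.87 = 12.74.
Total export volume: 5.87 + 12.74 = 18.61.

18.61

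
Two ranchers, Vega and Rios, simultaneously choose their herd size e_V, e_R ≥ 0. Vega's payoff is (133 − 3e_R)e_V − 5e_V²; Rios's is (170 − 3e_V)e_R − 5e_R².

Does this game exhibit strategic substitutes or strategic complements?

Expanding Vega's payoff: 133e_V − 3e_Re_V − 5e_V².
∂π/∂e_V = 133 − 3e_R − 10e_V = 0, so e_V = 13.3 − 0.3e_R.
The best-response slope de_V/de_R = −0.3 < 0: the reaction function is downward-sloping, so the choices are strategic substitutes.

strategic substitutes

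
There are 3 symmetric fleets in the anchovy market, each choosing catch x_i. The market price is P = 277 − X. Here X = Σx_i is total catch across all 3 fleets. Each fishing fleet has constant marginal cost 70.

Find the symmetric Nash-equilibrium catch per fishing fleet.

51.75

A representative fishing fleet's profit is π_i = x_i(277 − X) − 70x_i, with X = x_i + Σ_{j≠i} x_j.
First-order condition: 207 − 2x_i − Σ_{j≠i} x_j = 0.
In a symmetric equilibrium every fishing fleet chooses the same x, so Σ_{j≠i} x_j = 2x. The condition becomes 207 − 4x = 0, giving x = 207/4 = 51.75.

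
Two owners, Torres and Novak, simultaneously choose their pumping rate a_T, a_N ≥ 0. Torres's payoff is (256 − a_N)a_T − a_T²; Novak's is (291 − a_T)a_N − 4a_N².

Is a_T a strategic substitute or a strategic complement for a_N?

strategic substitutes

Expanding Torres's payoff: 256a_T − a_Na_T − a_T².
∂π/∂a_T = 256 − a_N − 2a_T = 0, so a_T = 128 − 0.5a_N.
The best-response slope da_T/da_N = −0.5 < 0: the reaction function is downward-sloping, so the choices are strategic substitutes.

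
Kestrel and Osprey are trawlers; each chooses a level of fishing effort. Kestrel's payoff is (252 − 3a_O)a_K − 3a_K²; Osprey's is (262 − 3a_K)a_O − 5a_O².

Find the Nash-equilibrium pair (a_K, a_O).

34, 16

Expanding Kestrel's payoff: 252a_K − 3a_Oa_K − 3a_K².
∂π/∂a_K = 252 − 3a_O − 6a_K = 0, so a_K = 42 − 0.5a_O.
Likewise for Osprey: a_O = 26.2 − 0.3a_K.
Plugging a_O into Kestrel's best response: a_K = 42 − 0.5(26.2 − 0.3a_K) ⇒ 0.85a_K = 28.9, so a_K = 34.
Then a_O = 26.2 − 0.3·34 = 16.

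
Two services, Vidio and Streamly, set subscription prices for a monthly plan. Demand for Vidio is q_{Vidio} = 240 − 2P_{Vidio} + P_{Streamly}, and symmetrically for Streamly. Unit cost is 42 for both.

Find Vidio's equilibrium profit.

Vidio's profit: π = (P_{Vidio} − 42)(240 − 2P_{Vidio} + P_{Streamly}).
∂π/∂P_{Vidio} = 324 − 4P_{Vidio} + P_{Streamly} = 0 ⇒ P_{Vidio} = 81 + 0.25P_{Streamly}.
Setting P_{Vidio} = P_{Streamly} in the reaction function: P_{Vidio} = 81 + 0.25P_{Vidio}, so P_{Vidio} = 81 / 0.75 = 108.
q_{Vidio} = 240 − 2·108 + 108 = 132.
Profit = (108 − 42)·132 = 8712.

8712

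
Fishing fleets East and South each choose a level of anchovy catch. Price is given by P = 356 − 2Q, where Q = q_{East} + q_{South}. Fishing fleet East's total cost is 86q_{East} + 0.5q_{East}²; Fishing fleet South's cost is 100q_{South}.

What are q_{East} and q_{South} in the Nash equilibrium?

Fishing fleet East's profit: π = q_{East}(356 − 2(q_{East} + q_{South})) − 86q_{East} − 0.5q_{East}².
∂π/∂q_{East} = 270 − 5q_{East} − 2q_{South} = 0, so q_{East} = 54 − 0.4q_{South}.
For South: ∂π/∂q_{South} = 256 − 4q_{South} − 2q_{East} = 0 ⇒ q_{South} = 64 − 0.5q_{East}.
Solving the two reaction functions simultaneously: (1 − (−0.4)(−0.5))q_{East} = 54 − 0.4·64, so 0.8q_{East} = 28.4 and q_{East} = 35.5.
Then q_{South} = 64 − 0.5·35.5 = 46.25.

35.5, 46.25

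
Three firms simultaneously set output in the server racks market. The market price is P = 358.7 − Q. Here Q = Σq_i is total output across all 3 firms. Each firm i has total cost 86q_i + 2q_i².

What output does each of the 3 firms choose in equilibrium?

34.0875

A representative firm's profit is π_i = q_i(358.7 − Q) − 86q_i − 2q_i², with Q = q_i + Σ_{j≠i} q_j.
First-order condition: 272.7 − 6q_i − Σ_{j≠i} q_j = 0.
Imposing symmetry (q_j = q for all j) turns Σ_{j≠i} q_j into 2q, so 272.7 = 8q and q = 34.0875.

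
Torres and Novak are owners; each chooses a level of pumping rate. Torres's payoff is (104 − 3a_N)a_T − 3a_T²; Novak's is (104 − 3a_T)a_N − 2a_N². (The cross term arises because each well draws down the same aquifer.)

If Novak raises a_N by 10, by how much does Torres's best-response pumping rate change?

Expanding Torres's payoff: 104a_T − 3a_Na_T − 3a_T².
∂π/∂a_T = 104 − 3a_N − 6a_T = 0, so a_T = 52/3 − 0.5a_N.
The reaction-function slope is −0.5, so a 10-unit rise in a_N moves a_T by −0.5 × 10 = −5. Torres's best response falls — the actions are strategic substitutes.

-5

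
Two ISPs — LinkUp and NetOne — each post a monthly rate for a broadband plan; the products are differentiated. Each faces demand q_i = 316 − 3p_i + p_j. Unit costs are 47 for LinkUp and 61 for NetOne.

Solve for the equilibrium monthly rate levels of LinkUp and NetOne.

LinkUp's profit: π = (p_{LinkUp} − 47)(316 − 3p_{LinkUp} + p_{NetOne}).
∂π/∂p_{LinkUp} = 457 − 6p_{LinkUp} + p_{NetOne} = 0 ⇒ p_{LinkUp} = 457/6 + (1/6)p_{NetOne}.
Similarly p_{NetOne} = 499/6 + (1/6)p_{LinkUp}.
Solving the two reaction functions simultaneously: (1 − (1/6)(1/6))p_{LinkUp} = 457/6 + (1/6)·(499/6), so (35/36)p_{LinkUp} = 3241/36 and p_{LinkUp} = 92.6.
Then p_{NetOne} = 499/6 + (1/6)·92.6 = 98.6.

92.6, 98.6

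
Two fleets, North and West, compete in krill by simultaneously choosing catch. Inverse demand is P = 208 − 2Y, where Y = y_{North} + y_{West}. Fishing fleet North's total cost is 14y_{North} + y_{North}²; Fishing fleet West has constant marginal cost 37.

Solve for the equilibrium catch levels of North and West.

21.7, 31.9

Fishing fleet North's profit: π = y_{North}(208 − 2(y_{North} + y_{West})) − 14y_{North} − y_{North}².
∂π/∂y_{North} = 194 − 6y_{North} − 2y_{West} = 0, so y_{North} = 97/3 − (1/3)y_{West}.
For West: ∂π/∂y_{West} = 171 − 4y_{West} − 2y_{North} = 0 ⇒ y_{West} = 42.75 − 0.5y_{North}.
Substituting the second reaction function into the first: y_{North} = 97/3 − (1/3)(42.75 − 0.5y_{North}), which gives (5/6)y_{North} = 217/12 ⇒ y_{North} = 21.7.
Then y_{West} = 42.75 − 0.5·21.7 = 31.9.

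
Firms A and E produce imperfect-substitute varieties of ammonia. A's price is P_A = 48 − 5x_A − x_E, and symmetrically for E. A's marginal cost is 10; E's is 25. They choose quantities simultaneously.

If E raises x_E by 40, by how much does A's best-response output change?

Firm A's profit: π = x_A(48 − 5x_A − x_E) − 10x_A.
∂π/∂x_A = 38 − 10x_A − x_E = 0 ⇒ x_A = 3.8 − 0.1x_E.
The reaction-function slope is −0.1, so a 40-unit rise in x_E moves x_A by −0.1 × 40 = −4. A's best response falls — the actions are strategic substitutes.

-4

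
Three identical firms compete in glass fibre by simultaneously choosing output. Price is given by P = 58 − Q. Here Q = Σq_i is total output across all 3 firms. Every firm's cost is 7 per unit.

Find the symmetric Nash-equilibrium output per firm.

A representative firm's profit is π_i = q_i(58 − Q) − 7q_i, with Q = q_i + Σ_{j≠i} q_j.
First-order condition: 51 − 2q_i − Σ_{j≠i} q_j = 0.
In a symmetric equilibrium every firm chooses the same q, so Σ_{j≠i} q_j = 2q. The condition becomes 51 − 4q = 0, giving q = 51/4 = 12.75.

12.75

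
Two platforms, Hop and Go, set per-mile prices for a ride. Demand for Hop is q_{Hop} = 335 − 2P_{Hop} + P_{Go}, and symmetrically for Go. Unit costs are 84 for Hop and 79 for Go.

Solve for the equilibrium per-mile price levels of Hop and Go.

167, 165

Hop's profit: π = (P_{Hop} − 84)(335 − 2P_{Hop} + P_{Go}).
∂π/∂P_{Hop} = 503 − 4P_{Hop} + P_{Go} = 0 ⇒ P_{Hop} = 125.75 + 0.25P_{Go}.
Similarly P_{Go} = 123.25 + 0.25P_{Hop}.
Plugging P_{Go} into Hop's best response: P_{Hop} = 125.75 + 0.25(123.25 + 0.25P_{Hop}) ⇒ 0.9375P_{Hop} = 156.5625, so P_{Hop} = 167.
Then P_{Go} = 123.25 + 0.25·167 = 165.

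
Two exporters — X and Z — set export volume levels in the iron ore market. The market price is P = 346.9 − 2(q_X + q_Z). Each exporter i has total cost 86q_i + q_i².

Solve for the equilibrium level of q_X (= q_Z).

32.6125

Exporter X's profit: π = q_X(346.9 − 2(q_X + q_Z)) − 86q_X − q_X².
∂π/∂q_X = 260.9 − 6q_X − 2q_Z = 0, so q_X = 2609/60 − (1/3)q_Z.
Setting q_X = q_Z in the reaction function: q_X = 2609/60 − (1/3)q_X, so q_X = (2609/60) / (4/3) = 32.6125.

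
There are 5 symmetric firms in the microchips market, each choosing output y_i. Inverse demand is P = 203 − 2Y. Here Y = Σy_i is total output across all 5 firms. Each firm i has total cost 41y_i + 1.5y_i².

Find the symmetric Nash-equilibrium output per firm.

10.8

A representative firm's profit is π_i = y_i(203 − 2Y) − 41y_i − 1.5y_i², with Y = y_i + Σ_{j≠i} y_j.
First-order condition: 162 − 7y_i − 2Σ_{j≠i} y_j = 0.
In a symmetric equilibrium every firm chooses the same y, so Σ_{j≠i} y_j = 4y. The condition becomes 162 − 15y = 0, giving y = 162/15 = 10.8.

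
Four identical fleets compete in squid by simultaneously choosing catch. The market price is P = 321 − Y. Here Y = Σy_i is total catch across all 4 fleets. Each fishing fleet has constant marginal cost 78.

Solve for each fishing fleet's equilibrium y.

48.6

A representative fishing fleet's profit is π_i = y_i(321 − Y) − 78y_i, with Y = y_i + Σ_{j≠i} y_j.
First-order condition: 243 − 2y_i − Σ_{j≠i} y_j = 0.
In a symmetric equilibrium every fishing fleet chooses the same y, so Σ_{j≠i} y_j = 3y. The condition becomes 243 − 5y = 0, giving y = 243/5 = 48.6.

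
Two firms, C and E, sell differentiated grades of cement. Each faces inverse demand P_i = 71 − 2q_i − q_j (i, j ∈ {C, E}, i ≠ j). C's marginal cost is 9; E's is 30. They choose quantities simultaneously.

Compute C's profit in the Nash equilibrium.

380.88

Firm C's profit: π = q_C(71 − 2q_C − q_E) − 9q_C.
∂π/∂q_C = 62 − 4q_C − q_E = 0 ⇒ q_C = 15.5 − 0.25q_E.
Similarly q_E = 10.25 − 0.25q_C.
Substituting the second reaction function into the first: q_C = 15.5 − 0.25(10.25 − 0.25q_C), which gives 0.9375q_C = 12.9375 ⇒ q_C = 13.8.
Then q_E = 10.25 − 0.25·13.8 = 6.8.
P_C = 71 − 2·13.8 − 6.8 = 36.6.
Profit = (36.6 − 9)·13.8 = 380.88.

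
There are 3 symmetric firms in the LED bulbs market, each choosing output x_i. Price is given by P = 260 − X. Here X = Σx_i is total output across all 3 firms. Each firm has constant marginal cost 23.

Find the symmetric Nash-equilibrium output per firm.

A representative firm's profit is π_i = x_i(260 − X) − 23x_i, with X = x_i + Σ_{j≠i} x_j.
First-order condition: 237 − 2x_i − Σ_{j≠i} x_j = 0.
In a symmetric equilibrium every firm chooses the same x, so Σ_{j≠i} x_j = 2x. The condition becomes 237 − 4x = 0, giving x = 237/4 = 59.25.

59.25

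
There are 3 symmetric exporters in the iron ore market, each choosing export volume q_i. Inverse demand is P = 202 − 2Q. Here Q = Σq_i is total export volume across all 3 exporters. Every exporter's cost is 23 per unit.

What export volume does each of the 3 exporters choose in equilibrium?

22.375

A representative exporter's profit is π_i = q_i(202 − 2Q) − 23q_i, with Q = q_i + Σ_{j≠i} q_j.
First-order condition: 179 − 4q_i − 2Σ_{j≠i} q_j = 0.
In a symmetric equilibrium every exporter chooses the same q, so Σ_{j≠i} q_j = 2q. The condition becomes 179 − 8q = 0, giving q = 179/8 = 22.375.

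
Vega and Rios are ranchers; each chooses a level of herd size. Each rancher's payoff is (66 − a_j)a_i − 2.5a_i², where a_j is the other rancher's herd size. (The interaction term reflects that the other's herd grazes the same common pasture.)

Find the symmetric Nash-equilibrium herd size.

Vega's payoff is (66 − a_R)a_V − 2.5a_V².
∂π/∂a_V = 66 − a_R − 5a_V = 0, so a_V = 13.2 − 0.2a_R.
The game is symmetric, so in equilibrium a_R = a_V: the reaction function gives 1.2a_V = 13.2, hence a_V = 11.

11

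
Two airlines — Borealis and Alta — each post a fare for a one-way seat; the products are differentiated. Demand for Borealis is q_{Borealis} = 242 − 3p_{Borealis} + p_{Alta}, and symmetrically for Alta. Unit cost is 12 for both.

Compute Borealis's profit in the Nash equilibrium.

5702.88

Borealis's profit: π = (p_{Borealis} − 12)(242 − 3p_{Borealis} + p_{Alta}).
∂π/∂p_{Borealis} = 278 − 6p_{Borealis} + p_{Alta} = 0 ⇒ p_{Borealis} = 139/3 + (1/6)p_{Alta}.
By symmetry p_{Alta} = p_{Borealis}; substituting into the reaction function, (5/6)p_{Borealis} = 139/3 and p_{Borealis} = 55.6.
q_{Borealis} = 242 − 3·55.6 + 55.6 = 130.8.
Profit = (55.6 − 12)·130.8 = 5702.88.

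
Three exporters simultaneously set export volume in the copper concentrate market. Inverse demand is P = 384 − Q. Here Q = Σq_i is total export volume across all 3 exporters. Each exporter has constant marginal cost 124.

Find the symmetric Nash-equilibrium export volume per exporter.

65

A representative exporter's profit is π_i = q_i(384 − Q) − 124q_i, with Q = q_i + Σ_{j≠i} q_j.
First-order condition: 260 − 2q_i − Σ_{j≠i} q_j = 0.
Imposing symmetry (q_j = q for all j) turns Σ_{j≠i} q_j into 2q, so 260 = 4q and q = 65.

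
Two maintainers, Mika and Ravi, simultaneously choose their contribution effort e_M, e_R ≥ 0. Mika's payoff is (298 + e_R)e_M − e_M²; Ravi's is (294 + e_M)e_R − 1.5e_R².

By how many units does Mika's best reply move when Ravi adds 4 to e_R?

Expanding Mika's payoff: 298e_M + e_Re_M − e_M².
∂π/∂e_M = 298 + e_R − 2e_M = 0, so e_M = 149 + 0.5e_R.
The reaction-function slope is 0.5, so a 4-unit rise in e_R moves e_M by 0.5 × 4 = 2. Mika's best response rises — the actions are strategic complements.

2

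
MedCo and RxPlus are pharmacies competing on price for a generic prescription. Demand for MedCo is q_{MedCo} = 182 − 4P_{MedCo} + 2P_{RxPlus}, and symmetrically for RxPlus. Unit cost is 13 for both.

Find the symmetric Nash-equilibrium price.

39

MedCo's profit: π = (P_{MedCo} − 13)(182 − 4P_{MedCo} + 2P_{RxPlus}).
∂π/∂P_{MedCo} = 234 − 8P_{MedCo} + 2P_{RxPlus} = 0 ⇒ P_{MedCo} = 29.25 + 0.25P_{RxPlus}.
Setting P_{MedCo} = P_{RxPlus} in the reaction function: P_{MedCo} = 29.25 + 0.25P_{MedCo}, so P_{MedCo} = 29.25 / 0.75 = 39.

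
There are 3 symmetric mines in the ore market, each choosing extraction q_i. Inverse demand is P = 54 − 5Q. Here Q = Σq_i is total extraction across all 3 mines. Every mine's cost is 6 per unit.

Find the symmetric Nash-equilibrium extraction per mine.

A representative mine's profit is π_i = q_i(54 − 5Q) − 6q_i, with Q = q_i + Σ_{j≠i} q_j.
First-order condition: 48 − 10q_i − 5Σ_{j≠i} q_j = 0.
Imposing symmetry (q_j = q for all j) turns Σ_{j≠i} q_j into 2q, so 48 = 20q and q = 2.4.

2.4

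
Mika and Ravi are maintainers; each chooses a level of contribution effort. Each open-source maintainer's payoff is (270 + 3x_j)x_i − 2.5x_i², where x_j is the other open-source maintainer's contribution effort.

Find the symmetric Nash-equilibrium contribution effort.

135

Mika's payoff is (270 + 3x_R)x_M − 2.5x_M².
∂π/∂x_M = 270 + 3x_R − 5x_M = 0, so x_M = 54 + 0.6x_R.
The game is symmetric, so in equilibrium x_R = x_M: the reaction function gives 0.4x_M = 54, hence x_M = 135.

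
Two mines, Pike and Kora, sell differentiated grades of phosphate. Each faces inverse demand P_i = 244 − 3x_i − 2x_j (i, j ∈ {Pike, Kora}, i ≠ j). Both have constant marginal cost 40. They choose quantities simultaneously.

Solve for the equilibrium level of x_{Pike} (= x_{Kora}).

Mine Pike's profit: π = x_{Pike}(244 − 3x_{Pike} − 2x_{Kora}) − 40x_{Pike}.
∂π/∂x_{Pike} = 204 − 6x_{Pike} − 2x_{Kora} = 0 ⇒ x_{Pike} = 34 − (1/3)x_{Kora}.
Setting x_{Pike} = x_{Kora} in the reaction function: x_{Pike} = 34 − (1/3)x_{Pike}, so x_{Pike} = 34 / (4/3) = 25.5.

25.5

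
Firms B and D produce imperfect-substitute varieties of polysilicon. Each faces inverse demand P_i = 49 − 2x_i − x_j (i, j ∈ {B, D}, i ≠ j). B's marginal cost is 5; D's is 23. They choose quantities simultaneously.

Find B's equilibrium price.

25

Firm B's profit: π = x_B(49 − 2x_B − x_D) − 5x_B.
∂π/∂x_B = 44 − 4x_B − x_D = 0 ⇒ x_B = 11 − 0.25x_D.
Similarly x_D = 6.5 − 0.25x_B.
Substituting the second reaction function into the first: x_B = 11 − 0.25(6.5 − 0.25x_B), which gives 0.9375x_B = 9.375 ⇒ x_B = 10.
Then x_D = 6.5 − 0.25·10 = 4.
P_B = 49 − 2·10 − 4 = 25.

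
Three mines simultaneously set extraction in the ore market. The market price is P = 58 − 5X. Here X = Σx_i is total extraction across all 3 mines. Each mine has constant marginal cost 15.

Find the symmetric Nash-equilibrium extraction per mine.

A representative mine's profit is π_i = x_i(58 − 5X) − 15x_i, with X = x_i + Σ_{j≠i} x_j.
First-order condition: 43 − 10x_i − 5Σ_{j≠i} x_j = 0.
Imposing symmetry (x_j = x for all j) turns Σ_{j≠i} x_j into 2x, so 43 = 20x and x = 2.15.

2.15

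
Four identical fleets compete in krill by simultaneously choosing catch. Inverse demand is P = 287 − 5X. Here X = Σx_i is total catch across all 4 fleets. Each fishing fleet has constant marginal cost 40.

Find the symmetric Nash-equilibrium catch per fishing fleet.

9.88

A representative fishing fleet's profit is π_i = x_i(287 − 5X) − 40x_i, with X = x_i + Σ_{j≠i} x_j.
First-order condition: 247 − 10x_i − 5Σ_{j≠i} x_j = 0.
Imposing symmetry (x_j = x for all j) turns Σ_{j≠i} x_j into 3x, so 247 = 25x and x = 9.88.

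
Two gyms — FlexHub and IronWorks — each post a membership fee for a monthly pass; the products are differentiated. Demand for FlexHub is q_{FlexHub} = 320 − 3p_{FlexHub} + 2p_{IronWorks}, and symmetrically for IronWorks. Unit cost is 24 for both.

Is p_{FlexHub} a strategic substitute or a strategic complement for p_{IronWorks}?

strategic complements

FlexHub's profit: π = (p_{FlexHub} − 24)(320 − 3p_{FlexHub} + 2p_{IronWorks}).
∂π/∂p_{FlexHub} = 392 − 6p_{FlexHub} + 2p_{IronWorks} = 0 ⇒ p_{FlexHub} = 196/3 + (1/3)p_{IronWorks}.
The best-response slope dp_{FlexHub}/dp_{IronWorks} = 1/3 > 0: the reaction function is upward-sloping, so the choices are strategic complements.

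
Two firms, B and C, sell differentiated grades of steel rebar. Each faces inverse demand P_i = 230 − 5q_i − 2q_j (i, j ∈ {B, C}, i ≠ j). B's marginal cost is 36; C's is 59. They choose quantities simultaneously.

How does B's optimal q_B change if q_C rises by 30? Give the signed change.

-6

Firm B's profit: π = q_B(230 − 5q_B − 2q_C) − 36q_B.
∂π/∂q_B = 194 − 10q_B − 2q_C = 0 ⇒ q_B = 19.4 − 0.2q_C.
The reaction-function slope is −0.2, so a 30-unit rise in q_C moves q_B by −0.2 × 30 = −6. B's best response falls — the actions are strategic substitutes.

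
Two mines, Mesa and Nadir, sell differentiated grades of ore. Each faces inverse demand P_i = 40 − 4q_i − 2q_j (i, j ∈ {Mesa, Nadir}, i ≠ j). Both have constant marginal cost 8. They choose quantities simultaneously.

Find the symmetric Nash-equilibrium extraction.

3.2

Mine Mesa's profit: π = q_{Mesa}(40 − 4q_{Mesa} − 2q_{Nadir}) − 8q_{Mesa}.
∂π/∂q_{Mesa} = 32 − 8q_{Mesa} − 2q_{Nadir} = 0 ⇒ q_{Mesa} = 4 − 0.25q_{Nadir}.
By symmetry q_{Nadir} = q_{Mesa}; substituting into the reaction function, 1.25q_{Mesa} = 4 and q_{Mesa} = 3.2.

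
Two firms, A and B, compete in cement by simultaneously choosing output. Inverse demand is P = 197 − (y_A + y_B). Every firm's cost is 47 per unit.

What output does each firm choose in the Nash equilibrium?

50

Firm A's profit: π = y_A(197 − (y_A + y_B)) − 47y_A.
∂π/∂y_A = 150 − 2y_A − y_B = 0, so y_A = 75 − 0.5y_B.
The game is symmetric, so in equilibrium y_B = y_A: the reaction function gives 1.5y_A = 75, hence y_A = 50.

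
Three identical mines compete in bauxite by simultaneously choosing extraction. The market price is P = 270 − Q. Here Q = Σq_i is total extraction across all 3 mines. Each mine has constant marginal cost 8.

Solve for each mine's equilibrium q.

65.5

A representative mine's profit is π_i = q_i(270 − Q) − 8q_i, with Q = q_i + Σ_{j≠i} q_j.
First-order condition: 262 − 2q_i − Σ_{j≠i} q_j = 0.
In a symmetric equilibrium every mine chooses the same q, so Σ_{j≠i} q_j = 2q. The condition becomes 262 − 4q = 0, giving q = 262/4 = 65.5.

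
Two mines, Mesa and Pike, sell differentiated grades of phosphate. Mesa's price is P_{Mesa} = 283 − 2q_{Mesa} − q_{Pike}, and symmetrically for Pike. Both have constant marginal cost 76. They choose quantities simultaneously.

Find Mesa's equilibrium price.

158.8

Mine Mesa's profit: π = q_{Mesa}(283 − 2q_{Mesa} − q_{Pike}) − 76q_{Mesa}.
∂π/∂q_{Mesa} = 207 − 4q_{Mesa} − q_{Pike} = 0 ⇒ q_{Mesa} = 51.75 − 0.25q_{Pike}.
Setting q_{Mesa} = q_{Pike} in the reaction function: q_{Mesa} = 51.75 − 0.25q_{Mesa}, so q_{Mesa} = 51.75 / 1.25 = 41.4.
P_{Mesa} = 283 − 2·41.4 − 41.4 = 158.8.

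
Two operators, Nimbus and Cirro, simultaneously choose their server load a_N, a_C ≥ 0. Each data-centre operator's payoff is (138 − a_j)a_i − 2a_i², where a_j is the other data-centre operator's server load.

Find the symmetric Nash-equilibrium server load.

27.6

Nimbus's payoff is (138 − a_C)a_N − 2a_N².
∂π/∂a_N = 138 − a_C − 4a_N = 0, so a_N = 34.5 − 0.25a_C.
The game is symmetric, so in equilibrium a_C = a_N: the reaction function gives 1.25a_N = 34.5, hence a_N = 27.6.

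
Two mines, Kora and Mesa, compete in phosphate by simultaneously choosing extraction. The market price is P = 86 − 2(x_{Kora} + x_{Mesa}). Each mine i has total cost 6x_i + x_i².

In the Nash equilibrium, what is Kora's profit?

300

Mine Kora's profit: π = x_{Kora}(86 − 2(x_{Kora} + x_{Mesa})) − 6x_{Kora} − x_{Kora}².
∂π/∂x_{Kora} = 80 − 6x_{Kora} − 2x_{Mesa} = 0, so x_{Kora} = 40/3 − (1/3)x_{Mesa}.
By symmetry x_{Mesa} = x_{Kora}; substituting into the reaction function, (4/3)x_{Kora} = 40/3 and x_{Kora} = 10.
Price P = 86 − 2·20 = 46.
Kora's profit: (46 − 6)·10 − (10)² = 300.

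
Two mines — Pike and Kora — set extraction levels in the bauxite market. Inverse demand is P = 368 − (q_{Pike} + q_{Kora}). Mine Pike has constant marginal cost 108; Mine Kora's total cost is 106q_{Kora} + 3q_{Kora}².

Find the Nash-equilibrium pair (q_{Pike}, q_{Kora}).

Mine Pike's profit: π = q_{Pike}(368 − (q_{Pike} + q_{Kora})) − 108q_{Pike}.
∂π/∂q_{Pike} = 260 − 2q_{Pike} − q_{Kora} = 0, so q_{Pike} = 130 − 0.5q_{Kora}.
For Kora: ∂π/∂q_{Kora} = 262 − 8q_{Kora} − q_{Pike} = 0 ⇒ q_{Kora} = 32.75 − 0.125q_{Pike}.
Plugging q_{Kora} into Pike's best response: q_{Pike} = 130 − 0.5(32.75 − 0.125q_{Pike}) ⇒ 0.9375q_{Pike} = 113.625, so q_{Pike} = 121.2.
Then q_{Kora} = 32.75 − 0.125·121.2 = 17.6.

121.2, 17.6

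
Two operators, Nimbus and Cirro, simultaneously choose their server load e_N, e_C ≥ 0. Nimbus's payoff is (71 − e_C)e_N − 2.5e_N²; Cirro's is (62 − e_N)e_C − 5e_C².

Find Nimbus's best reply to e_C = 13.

Expanding Nimbus's payoff: 71e_N − e_Ce_N − 2.5e_N².
∂π/∂e_N = 71 − e_C − 5e_N = 0, so e_N = 14.2 − 0.2e_C.
At e_C = 13: e_N = 14.2 − 0.2·13 = 11.6.

11.6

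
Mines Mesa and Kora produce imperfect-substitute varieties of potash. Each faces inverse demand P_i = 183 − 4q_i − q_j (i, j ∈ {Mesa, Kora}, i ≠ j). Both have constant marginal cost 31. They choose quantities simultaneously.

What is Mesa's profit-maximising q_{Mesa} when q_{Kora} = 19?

Mine Mesa's profit: π = q_{Mesa}(183 − 4q_{Mesa} − q_{Kora}) − 31q_{Mesa}.
∂π/∂q_{Mesa} = 152 − 8q_{Mesa} − q_{Kora} = 0 ⇒ q_{Mesa} = 19 − 0.125q_{Kora}.
At q_{Kora} = 19: q_{Mesa} = 19 − 0.125·19 = 16.625.

16.625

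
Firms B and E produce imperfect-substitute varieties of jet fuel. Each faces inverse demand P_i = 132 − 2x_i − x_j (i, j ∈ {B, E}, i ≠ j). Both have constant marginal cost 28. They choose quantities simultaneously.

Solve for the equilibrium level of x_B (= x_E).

Firm B's profit: π = x_B(132 − 2x_B − x_E) − 28x_B.
∂π/∂x_B = 104 − 4x_B − x_E = 0 ⇒ x_B = 26 − 0.25x_E.
The game is symmetric, so in equilibrium x_E = x_B: the reaction function gives 1.25x_B = 26, hence x_B = 20.8.

20.8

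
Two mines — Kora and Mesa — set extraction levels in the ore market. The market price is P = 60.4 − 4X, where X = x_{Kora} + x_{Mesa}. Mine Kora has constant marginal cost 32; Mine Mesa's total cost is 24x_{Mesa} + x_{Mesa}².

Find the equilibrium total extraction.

Mine Kora's profit: π = x_{Kora}(60.4 − 4(x_{Kora} + x_{Mesa})) − 32x_{Kora}.
∂π/∂x_{Kora} = 28.4 − 8x_{Kora} − 4x_{Mesa} = 0, so x_{Kora} = 3.55 − 0.5x_{Mesa}.
For Mesa: ∂π/∂x_{Mesa} = 36.4 − 10x_{Mesa} − 4x_{Kora} = 0 ⇒ x_{Mesa} = 3.64 − 0.4x_{Kora}.
Substituting the second reaction function into the first: x_{Kora} = 3.55 − 0.5(3.64 − 0.4x_{Kora}), which gives 0.8x_{Kora} = 1.73 ⇒ x_{Kora} = 2.1625.
Then x_{Mesa} = 3.64 − 0.4·2.1625 = 2.775.
Total extraction: 2.1625 + 2.775 = 4.9375.

4.9375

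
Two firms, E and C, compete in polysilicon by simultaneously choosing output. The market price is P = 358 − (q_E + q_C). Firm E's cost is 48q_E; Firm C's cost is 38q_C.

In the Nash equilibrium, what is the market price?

148

Firm E's profit: π = q_E(358 − (q_E + q_C)) − 48q_E.
∂π/∂q_E = 310 − 2q_E − q_C = 0, so q_E = 155 − 0.5q_C.
By the same steps for C: q_C = 160 − 0.5q_E.
Solving the two reaction functions simultaneously: (1 − (−0.5)(−0.5))q_E = 155 − 0.5·160, so 0.75q_E = 75 and q_E = 100.
Then q_C = 160 − 0.5·100 = 110.
Equilibrium price: P = 358 − 210 = 148.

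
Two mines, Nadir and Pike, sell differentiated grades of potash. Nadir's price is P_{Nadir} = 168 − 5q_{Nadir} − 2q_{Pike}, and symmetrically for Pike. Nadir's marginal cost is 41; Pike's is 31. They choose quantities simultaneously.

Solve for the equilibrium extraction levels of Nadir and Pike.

10.375, 11.625

Mine Nadir's profit: π = q_{Nadir}(168 − 5q_{Nadir} − 2q_{Pike}) − 41q_{Nadir}.
∂π/∂q_{Nadir} = 127 − 10q_{Nadir} − 2q_{Pike} = 0 ⇒ q_{Nadir} = 12.7 − 0.2q_{Pike}.
Similarly q_{Pike} = 13.7 − 0.2q_{Nadir}.
Plugging q_{Pike} into Nadir's best response: q_{Nadir} = 12.7 − 0.2(13.7 − 0.2q_{Nadir}) ⇒ 0.96q_{Nadir} = 9.96, so q_{Nadir} = 10.375.
Then q_{Pike} = 13.7 − 0.2·10.375 = 11.625.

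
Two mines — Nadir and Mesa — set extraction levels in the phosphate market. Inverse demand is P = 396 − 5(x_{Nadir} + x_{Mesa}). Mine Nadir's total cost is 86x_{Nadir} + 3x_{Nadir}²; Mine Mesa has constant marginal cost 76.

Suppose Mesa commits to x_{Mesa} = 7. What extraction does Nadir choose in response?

17.1875

Mine Nadir's profit: π = x_{Nadir}(396 − 5(x_{Nadir} + x_{Mesa})) − 86x_{Nadir} − 3x_{Nadir}².
∂π/∂x_{Nadir} = 310 − 16x_{Nadir} − 5x_{Mesa} = 0, so x_{Nadir} = 19.375 − 0.3125x_{Mesa}.
At x_{Mesa} = 7: x_{Nadir} = 19.375 − 0.3125·7 = 17.1875.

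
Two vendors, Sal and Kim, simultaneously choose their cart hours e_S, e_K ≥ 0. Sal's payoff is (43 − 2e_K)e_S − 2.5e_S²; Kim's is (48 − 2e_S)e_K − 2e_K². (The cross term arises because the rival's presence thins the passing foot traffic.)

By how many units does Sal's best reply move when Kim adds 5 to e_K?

-2

Expanding Sal's payoff: 43e_S − 2e_Ke_S − 2.5e_S².
∂π/∂e_S = 43 − 2e_K − 5e_S = 0, so e_S = 8.6 − 0.4e_K.
The reaction-function slope is −0.4, so a 5-unit rise in e_K moves e_S by −0.4 × 5 = −2. Sal's best response falls — the actions are strategic substitutes.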